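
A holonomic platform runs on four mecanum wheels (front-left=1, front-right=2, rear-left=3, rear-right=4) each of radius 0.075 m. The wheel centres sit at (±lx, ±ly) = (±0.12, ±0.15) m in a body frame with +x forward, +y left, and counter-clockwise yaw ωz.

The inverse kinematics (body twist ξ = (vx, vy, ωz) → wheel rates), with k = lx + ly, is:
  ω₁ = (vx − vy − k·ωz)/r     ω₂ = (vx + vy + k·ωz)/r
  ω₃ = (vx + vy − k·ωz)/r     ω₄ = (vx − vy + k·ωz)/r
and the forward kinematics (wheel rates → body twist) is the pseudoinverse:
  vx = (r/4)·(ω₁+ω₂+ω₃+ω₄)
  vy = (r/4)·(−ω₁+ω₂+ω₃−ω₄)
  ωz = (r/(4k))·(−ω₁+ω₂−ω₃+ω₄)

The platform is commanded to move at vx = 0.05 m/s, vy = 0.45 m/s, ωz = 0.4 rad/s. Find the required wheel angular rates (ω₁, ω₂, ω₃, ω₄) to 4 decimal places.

k = lx + ly = 0.12 + 0.15 = 0.2700;  k·ωz = 0.2700·0.4 = 0.1080
ω₁ (FL) = (vx − vy − k·ωz)/r = -0.5080/0.075 = -6.7733
ω₂ (FR) = (vx + vy + k·ωz)/r = 0.6080/0.075 = 8.1067
ω₃ (RL) = (vx + vy − k·ωz)/r = 0.3920/0.075 = 5.2267
ω₄ (RR) = (vx − vy + k·ωz)/r = -0.2920/0.075 = -3.8933

(-6.7733, 8.1067, 5.2267, -3.8933)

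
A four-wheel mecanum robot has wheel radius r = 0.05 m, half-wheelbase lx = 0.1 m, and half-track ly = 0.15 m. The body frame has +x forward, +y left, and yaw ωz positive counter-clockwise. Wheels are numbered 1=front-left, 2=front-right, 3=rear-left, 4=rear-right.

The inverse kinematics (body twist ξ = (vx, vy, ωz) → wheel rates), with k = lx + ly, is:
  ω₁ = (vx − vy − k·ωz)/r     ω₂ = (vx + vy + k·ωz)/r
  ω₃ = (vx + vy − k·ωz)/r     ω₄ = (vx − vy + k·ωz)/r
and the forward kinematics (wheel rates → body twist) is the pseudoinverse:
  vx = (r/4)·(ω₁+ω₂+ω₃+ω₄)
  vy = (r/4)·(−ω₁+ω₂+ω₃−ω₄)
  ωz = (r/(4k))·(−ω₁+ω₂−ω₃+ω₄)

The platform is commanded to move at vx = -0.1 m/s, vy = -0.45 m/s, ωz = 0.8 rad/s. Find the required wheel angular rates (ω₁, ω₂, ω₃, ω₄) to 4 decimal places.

k = lx + ly = 0.1 + 0.15 = 0.2500;  k·ωz = 0.2500·0.8 = 0.2000
ω₁ (FL) = (vx − vy − k·ωz)/r = 0.1500/0.05 = 3.0000
ω₂ (FR) = (vx + vy + k·ωz)/r = -0.3500/0.05 = -7.0000
ω₃ (RL) = (vx + vy − k·ωz)/r = -0.7500/0.05 = -15.0000
ω₄ (RR) = (vx − vy + k·ωz)/r = 0.5500/0.05 = 11.0000

(3.0000, -7.0000, -15.0000, 11.0000)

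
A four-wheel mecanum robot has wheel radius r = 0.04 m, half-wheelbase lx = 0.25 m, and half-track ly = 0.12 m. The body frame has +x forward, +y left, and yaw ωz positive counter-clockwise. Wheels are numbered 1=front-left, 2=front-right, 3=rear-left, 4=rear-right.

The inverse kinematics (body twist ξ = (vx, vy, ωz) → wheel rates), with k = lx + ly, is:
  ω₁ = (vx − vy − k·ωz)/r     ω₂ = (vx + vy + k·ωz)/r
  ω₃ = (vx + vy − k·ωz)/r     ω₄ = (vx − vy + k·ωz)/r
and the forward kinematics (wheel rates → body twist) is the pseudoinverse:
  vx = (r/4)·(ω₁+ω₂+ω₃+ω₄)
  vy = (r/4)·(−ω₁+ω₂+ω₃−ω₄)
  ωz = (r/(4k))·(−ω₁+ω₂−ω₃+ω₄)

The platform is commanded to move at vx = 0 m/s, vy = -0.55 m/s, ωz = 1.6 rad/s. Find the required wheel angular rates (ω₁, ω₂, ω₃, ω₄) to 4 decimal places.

k = lx + ly = 0.25 + 0.12 = 0.3700;  k·ωz = 0.3700·1.6 = 0.5920
ω₁ (FL) = (vx − vy − k·ωz)/r = -0.0420/0.04 = -1.0500
ω₂ (FR) = (vx + vy + k·ωz)/r = 0.0420/0.04 = 1.0500
ω₃ (RL) = (vx + vy − k·ωz)/r = -1.1420/0.04 = -28.5500
ω₄ (RR) = (vx − vy + k·ωz)/r = 1.1420/0.04 = 28.5500

(-1.0500, 1.0500, -28.5500, 28.5500)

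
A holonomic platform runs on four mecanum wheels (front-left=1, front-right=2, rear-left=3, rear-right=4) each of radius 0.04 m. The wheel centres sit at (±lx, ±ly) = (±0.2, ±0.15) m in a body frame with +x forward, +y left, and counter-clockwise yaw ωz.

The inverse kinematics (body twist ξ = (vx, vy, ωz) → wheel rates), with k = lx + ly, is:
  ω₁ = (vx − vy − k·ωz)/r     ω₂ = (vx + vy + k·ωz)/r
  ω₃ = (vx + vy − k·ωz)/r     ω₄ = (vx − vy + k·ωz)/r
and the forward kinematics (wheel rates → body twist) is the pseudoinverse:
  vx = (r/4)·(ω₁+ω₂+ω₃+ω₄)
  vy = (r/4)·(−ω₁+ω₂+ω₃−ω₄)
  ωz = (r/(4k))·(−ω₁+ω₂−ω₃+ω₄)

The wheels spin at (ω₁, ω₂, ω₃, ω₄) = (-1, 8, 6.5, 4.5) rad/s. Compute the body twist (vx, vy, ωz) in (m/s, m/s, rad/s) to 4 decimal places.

(0.1800, 0.1100, 0.2000)

k = lx + ly = 0.2 + 0.15 = 0.3500
ω₁+ω₂+ω₃+ω₄ = 18.0000  →  vx = (0.04/4)·18.0000 = 0.1800
−ω₁+ω₂+ω₃−ω₄ = 11.0000  →  vy = (0.04/4)·11.0000 = 0.1100
−ω₁+ω₂−ω₃+ω₄ = 7.0000  →  ωz = (0.04/1.4000)·7.0000 = 0.2000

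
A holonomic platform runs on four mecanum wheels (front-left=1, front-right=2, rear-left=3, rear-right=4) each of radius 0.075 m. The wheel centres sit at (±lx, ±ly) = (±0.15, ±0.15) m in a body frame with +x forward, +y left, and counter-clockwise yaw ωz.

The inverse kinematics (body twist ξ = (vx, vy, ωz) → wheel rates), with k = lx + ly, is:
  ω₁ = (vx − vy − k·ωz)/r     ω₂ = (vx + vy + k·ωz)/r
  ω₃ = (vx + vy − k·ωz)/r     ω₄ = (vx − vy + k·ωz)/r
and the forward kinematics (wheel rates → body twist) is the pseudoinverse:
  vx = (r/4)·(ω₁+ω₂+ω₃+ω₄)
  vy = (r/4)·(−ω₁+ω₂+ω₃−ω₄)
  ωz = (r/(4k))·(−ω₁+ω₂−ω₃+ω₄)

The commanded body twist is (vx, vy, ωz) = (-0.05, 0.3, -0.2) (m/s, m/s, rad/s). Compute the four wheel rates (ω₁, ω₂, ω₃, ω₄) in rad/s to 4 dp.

(-3.8667, 2.5333, 4.1333, -5.4667)

k = lx + ly = 0.15 + 0.15 = 0.3000;  k·ωz = 0.3000·-0.2 = -0.0600
ω₁ (FL) = (vx − vy − k·ωz)/r = -0.2900/0.075 = -3.8667
ω₂ (FR) = (vx + vy + k·ωz)/r = 0.1900/0.075 = 2.5333
ω₃ (RL) = (vx + vy − k·ωz)/r = 0.3100/0.075 = 4.1333
ω₄ (RR) = (vx − vy + k·ωz)/r = -0.4100/0.075 = -5.4667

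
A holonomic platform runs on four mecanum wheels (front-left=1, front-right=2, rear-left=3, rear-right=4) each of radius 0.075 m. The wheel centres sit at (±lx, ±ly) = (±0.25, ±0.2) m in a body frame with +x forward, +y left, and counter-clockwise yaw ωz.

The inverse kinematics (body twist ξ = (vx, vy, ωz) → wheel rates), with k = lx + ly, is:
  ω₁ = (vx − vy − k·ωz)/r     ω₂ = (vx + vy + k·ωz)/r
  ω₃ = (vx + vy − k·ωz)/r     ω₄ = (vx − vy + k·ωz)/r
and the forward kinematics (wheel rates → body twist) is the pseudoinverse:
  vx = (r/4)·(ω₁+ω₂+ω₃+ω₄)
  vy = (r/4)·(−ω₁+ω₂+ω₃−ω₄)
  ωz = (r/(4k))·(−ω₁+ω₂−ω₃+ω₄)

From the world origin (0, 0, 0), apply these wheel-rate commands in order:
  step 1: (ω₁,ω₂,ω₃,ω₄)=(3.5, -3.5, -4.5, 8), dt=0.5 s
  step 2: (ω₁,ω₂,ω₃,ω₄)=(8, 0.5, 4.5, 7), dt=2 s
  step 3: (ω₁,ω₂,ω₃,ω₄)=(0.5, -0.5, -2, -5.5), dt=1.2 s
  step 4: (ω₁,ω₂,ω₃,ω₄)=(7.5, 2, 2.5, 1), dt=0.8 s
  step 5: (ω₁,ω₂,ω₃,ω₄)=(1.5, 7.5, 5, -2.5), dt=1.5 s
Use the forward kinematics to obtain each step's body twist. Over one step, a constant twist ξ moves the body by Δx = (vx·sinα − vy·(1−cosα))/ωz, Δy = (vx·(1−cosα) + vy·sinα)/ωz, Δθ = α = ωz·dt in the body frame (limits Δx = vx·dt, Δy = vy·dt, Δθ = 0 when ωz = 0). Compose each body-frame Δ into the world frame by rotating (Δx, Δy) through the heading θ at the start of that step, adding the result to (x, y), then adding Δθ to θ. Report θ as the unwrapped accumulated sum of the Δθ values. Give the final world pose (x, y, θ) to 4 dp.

step 1: ξ=(vx,vy,ωz)=(0.0656, -0.3656, 0.2292), dt=0.5 → body Δ=(0.0432, -0.1805, 0.1146) → world pose (0.0432, -0.1805, 0.1146)
step 2: ξ=(vx,vy,ωz)=(0.3750, -0.1875, -0.2083), dt=2.0 → body Δ=(0.6515, -0.5182, -0.4167) → world pose (0.7497, -0.6209, -0.3021)
step 3: ξ=(vx,vy,ωz)=(-0.1406, 0.0469, -0.1875), dt=1.2 → body Δ=(-0.1610, 0.0747, -0.2250) → world pose (0.6181, -0.5017, -0.5271)
step 4: ξ=(vx,vy,ωz)=(0.2437, -0.0750, -0.2917), dt=0.8 → body Δ=(0.1863, -0.0821, -0.2333) → world pose (0.7378, -0.6663, -0.7604)
step 5: ξ=(vx,vy,ωz)=(0.2156, 0.2531, -0.0625), dt=1.5 → body Δ=(0.3407, 0.3640, -0.0937) → world pose (1.2356, -0.6375, -0.8542)

(1.2356, -0.6375, -0.8542)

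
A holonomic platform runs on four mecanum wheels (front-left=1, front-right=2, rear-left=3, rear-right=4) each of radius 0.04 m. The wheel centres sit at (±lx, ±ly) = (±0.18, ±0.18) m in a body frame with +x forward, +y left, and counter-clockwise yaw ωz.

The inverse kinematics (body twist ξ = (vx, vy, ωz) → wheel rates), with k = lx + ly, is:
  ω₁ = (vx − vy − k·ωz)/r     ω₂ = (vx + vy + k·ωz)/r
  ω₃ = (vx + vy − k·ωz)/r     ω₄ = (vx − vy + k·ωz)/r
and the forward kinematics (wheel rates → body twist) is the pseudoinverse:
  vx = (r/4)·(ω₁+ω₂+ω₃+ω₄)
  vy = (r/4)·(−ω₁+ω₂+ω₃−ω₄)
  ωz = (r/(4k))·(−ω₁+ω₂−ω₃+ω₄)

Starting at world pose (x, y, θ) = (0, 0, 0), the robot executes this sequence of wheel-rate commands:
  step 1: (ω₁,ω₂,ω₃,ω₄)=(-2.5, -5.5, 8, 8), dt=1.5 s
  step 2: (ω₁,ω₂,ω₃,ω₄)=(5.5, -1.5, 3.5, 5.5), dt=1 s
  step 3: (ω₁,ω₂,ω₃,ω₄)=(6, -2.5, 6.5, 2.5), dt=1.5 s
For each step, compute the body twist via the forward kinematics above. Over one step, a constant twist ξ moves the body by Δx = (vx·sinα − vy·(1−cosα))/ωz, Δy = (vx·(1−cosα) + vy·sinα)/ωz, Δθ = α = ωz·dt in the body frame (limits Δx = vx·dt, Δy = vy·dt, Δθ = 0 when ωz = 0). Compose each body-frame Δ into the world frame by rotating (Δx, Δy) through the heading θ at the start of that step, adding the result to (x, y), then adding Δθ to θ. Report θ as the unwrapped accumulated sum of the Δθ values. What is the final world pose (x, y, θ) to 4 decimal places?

(0.3540, -0.3163, -0.7847)

step 1: ξ=(vx,vy,ωz)=(0.0800, -0.0300, -0.0833), dt=1.5 → body Δ=(0.1169, -0.0524, -0.1250) → world pose (0.1169, -0.0524, -0.1250)
step 2: ξ=(vx,vy,ωz)=(0.1300, -0.0900, -0.1389), dt=1.0 → body Δ=(0.1233, -0.0987, -0.1389) → world pose (0.2270, -0.1657, -0.2639)
step 3: ξ=(vx,vy,ωz)=(0.1250, -0.0450, -0.3472), dt=1.5 → body Δ=(0.1620, -0.1122, -0.5208) → world pose (0.3540, -0.3163, -0.7847)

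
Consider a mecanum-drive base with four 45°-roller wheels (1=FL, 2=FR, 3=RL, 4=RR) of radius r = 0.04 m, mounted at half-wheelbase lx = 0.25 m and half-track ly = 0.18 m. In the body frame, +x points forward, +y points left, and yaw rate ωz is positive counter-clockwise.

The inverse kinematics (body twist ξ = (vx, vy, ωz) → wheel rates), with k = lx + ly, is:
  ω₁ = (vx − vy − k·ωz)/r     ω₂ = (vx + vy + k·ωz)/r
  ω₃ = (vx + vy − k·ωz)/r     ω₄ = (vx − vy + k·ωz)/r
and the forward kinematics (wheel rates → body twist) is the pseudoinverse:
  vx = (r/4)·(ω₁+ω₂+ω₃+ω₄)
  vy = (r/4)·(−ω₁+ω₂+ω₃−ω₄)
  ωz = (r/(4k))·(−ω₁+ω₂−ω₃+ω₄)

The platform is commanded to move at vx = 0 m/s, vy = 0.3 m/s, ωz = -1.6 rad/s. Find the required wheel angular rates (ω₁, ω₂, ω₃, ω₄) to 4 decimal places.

k = lx + ly = 0.25 + 0.18 = 0.4300;  k·ωz = 0.4300·-1.6 = -0.6880
ω₁ (FL) = (vx − vy − k·ωz)/r = 0.3880/0.04 = 9.7000
ω₂ (FR) = (vx + vy + k·ωz)/r = -0.3880/0.04 = -9.7000
ω₃ (RL) = (vx + vy − k·ωz)/r = 0.9880/0.04 = 24.7000
ω₄ (RR) = (vx − vy + k·ωz)/r = -0.9880/0.04 = -24.7000

(9.7000, -9.7000, 24.7000, -24.7000)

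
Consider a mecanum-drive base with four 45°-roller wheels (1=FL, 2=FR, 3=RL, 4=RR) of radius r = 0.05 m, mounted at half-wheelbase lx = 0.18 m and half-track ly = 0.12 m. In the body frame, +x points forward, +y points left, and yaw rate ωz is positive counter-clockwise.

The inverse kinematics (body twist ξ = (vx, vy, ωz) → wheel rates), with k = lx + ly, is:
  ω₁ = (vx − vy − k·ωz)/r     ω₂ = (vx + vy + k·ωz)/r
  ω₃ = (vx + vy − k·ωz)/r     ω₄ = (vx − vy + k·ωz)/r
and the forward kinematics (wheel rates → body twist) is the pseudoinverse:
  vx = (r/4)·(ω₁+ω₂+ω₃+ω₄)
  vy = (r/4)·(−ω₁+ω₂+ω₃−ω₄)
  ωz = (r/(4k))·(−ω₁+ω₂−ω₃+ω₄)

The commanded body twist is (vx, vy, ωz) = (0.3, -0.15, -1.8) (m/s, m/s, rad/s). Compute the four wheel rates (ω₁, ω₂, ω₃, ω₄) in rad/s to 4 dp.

(19.8000, -7.8000, 13.8000, -1.8000)

k = lx + ly = 0.18 + 0.12 = 0.3000;  k·ωz = 0.3000·-1.8 = -0.5400
ω₁ (FL) = (vx − vy − k·ωz)/r = 0.9900/0.05 = 19.8000
ω₂ (FR) = (vx + vy + k·ωz)/r = -0.3900/0.05 = -7.8000
ω₃ (RL) = (vx + vy − k·ωz)/r = 0.6900/0.05 = 13.8000
ω₄ (RR) = (vx − vy + k·ωz)/r = -0.0900/0.05 = -1.8000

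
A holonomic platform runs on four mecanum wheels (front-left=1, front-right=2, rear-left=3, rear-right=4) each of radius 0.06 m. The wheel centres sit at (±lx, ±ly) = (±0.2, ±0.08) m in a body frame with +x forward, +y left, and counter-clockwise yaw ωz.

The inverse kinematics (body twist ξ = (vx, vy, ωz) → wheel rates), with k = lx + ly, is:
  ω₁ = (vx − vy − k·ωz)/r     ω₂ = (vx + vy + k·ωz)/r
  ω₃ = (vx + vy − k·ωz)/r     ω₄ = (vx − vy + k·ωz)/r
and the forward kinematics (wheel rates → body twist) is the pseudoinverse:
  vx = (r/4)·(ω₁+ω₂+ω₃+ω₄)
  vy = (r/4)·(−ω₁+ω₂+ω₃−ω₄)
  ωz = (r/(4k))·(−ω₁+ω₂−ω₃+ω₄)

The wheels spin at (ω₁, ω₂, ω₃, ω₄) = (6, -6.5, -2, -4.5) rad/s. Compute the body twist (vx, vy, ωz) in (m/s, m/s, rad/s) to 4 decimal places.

(-0.1050, -0.1500, -0.8036)

k = lx + ly = 0.2 + 0.08 = 0.2800
ω₁+ω₂+ω₃+ω₄ = -7.0000  →  vx = (0.06/4)·-7.0000 = -0.1050
−ω₁+ω₂+ω₃−ω₄ = -10.0000  →  vy = (0.06/4)·-10.0000 = -0.1500
−ω₁+ω₂−ω₃+ω₄ = -15.0000  →  ωz = (0.06/1.1200)·-15.0000 = -0.8036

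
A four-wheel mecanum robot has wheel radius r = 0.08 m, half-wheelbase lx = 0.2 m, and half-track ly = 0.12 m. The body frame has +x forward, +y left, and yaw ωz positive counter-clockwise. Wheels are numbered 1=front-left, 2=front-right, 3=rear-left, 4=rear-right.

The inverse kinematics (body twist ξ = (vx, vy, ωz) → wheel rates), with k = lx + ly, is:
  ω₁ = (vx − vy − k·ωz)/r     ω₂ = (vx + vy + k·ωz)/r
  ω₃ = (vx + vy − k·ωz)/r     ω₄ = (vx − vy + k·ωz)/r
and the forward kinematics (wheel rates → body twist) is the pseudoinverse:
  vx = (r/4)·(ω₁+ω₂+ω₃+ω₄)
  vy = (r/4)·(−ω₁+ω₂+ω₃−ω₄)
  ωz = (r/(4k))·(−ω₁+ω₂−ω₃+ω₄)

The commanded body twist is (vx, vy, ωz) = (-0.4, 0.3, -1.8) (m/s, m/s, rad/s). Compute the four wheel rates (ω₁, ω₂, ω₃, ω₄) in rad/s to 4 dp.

(-1.5500, -8.4500, 5.9500, -15.9500)

k = lx + ly = 0.2 + 0.12 = 0.3200;  k·ωz = 0.3200·-1.8 = -0.5760
ω₁ (FL) = (vx − vy − k·ωz)/r = -0.1240/0.08 = -1.5500
ω₂ (FR) = (vx + vy + k·ωz)/r = -0.6760/0.08 = -8.4500
ω₃ (RL) = (vx + vy − k·ωz)/r = 0.4760/0.08 = 5.9500
ω₄ (RR) = (vx − vy + k·ωz)/r = -1.2760/0.08 = -15.9500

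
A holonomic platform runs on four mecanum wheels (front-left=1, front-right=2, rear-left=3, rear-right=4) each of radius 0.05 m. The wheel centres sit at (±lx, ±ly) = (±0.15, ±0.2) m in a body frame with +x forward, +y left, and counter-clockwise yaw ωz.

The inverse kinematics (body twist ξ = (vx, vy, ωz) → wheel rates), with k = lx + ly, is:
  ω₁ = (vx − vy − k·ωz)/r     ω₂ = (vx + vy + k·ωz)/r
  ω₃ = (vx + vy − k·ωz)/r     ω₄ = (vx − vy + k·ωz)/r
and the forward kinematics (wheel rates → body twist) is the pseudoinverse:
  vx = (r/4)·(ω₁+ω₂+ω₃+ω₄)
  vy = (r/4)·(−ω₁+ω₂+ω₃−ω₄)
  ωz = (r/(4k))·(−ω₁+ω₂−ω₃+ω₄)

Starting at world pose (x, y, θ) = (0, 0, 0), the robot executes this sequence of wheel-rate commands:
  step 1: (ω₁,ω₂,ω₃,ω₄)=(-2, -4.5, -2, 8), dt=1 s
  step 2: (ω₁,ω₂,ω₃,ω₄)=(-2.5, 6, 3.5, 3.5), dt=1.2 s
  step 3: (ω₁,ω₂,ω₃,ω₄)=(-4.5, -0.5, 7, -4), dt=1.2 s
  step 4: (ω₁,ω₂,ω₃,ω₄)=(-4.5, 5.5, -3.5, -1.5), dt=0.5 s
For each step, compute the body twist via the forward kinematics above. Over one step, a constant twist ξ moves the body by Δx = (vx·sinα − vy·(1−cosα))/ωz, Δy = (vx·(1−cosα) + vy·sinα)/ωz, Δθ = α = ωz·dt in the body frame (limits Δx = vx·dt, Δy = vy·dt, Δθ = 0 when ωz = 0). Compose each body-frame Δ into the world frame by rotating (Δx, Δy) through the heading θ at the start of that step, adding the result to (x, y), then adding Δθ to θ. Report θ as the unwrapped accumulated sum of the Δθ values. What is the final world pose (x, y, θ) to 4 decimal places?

step 1: ξ=(vx,vy,ωz)=(-0.0062, -0.1562, 0.2679), dt=1.0 → body Δ=(0.0146, -0.1552, 0.2679) → world pose (0.0146, -0.1552, 0.2679)
step 2: ξ=(vx,vy,ωz)=(0.1313, 0.1063, 0.3036), dt=1.2 → body Δ=(0.1311, 0.1531, 0.3643) → world pose (0.1005, 0.0271, 0.6321)
step 3: ξ=(vx,vy,ωz)=(-0.0250, 0.1875, -0.2500), dt=1.2 → body Δ=(0.0039, 0.2261, -0.3000) → world pose (-0.0299, 0.2118, 0.3321)
step 4: ξ=(vx,vy,ωz)=(-0.0500, 0.1000, 0.4286), dt=0.5 → body Δ=(-0.0301, 0.0469, 0.2143) → world pose (-0.0737, 0.2464, 0.5464)

(-0.0737, 0.2464, 0.5464)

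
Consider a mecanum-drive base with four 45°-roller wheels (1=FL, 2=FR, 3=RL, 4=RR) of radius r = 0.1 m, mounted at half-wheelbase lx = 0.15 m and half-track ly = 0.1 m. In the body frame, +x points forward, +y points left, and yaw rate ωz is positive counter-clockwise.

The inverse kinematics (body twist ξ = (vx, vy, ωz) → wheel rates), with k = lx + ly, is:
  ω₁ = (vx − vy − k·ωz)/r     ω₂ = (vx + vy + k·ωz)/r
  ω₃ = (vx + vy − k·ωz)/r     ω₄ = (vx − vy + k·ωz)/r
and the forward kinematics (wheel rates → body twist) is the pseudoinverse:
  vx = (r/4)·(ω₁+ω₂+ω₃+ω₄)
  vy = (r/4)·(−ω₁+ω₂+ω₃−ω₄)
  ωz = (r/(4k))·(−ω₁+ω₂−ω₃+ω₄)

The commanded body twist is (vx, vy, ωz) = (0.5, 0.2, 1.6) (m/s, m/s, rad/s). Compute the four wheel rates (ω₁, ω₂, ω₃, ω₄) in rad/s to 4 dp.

(-1.0000, 11.0000, 3.0000, 7.0000)

k = lx + ly = 0.15 + 0.1 = 0.2500;  k·ωz = 0.2500·1.6 = 0.4000
ω₁ (FL) = (vx − vy − k·ωz)/r = -0.1000/0.1 = -1.0000
ω₂ (FR) = (vx + vy + k·ωz)/r = 1.1000/0.1 = 11.0000
ω₃ (RL) = (vx + vy − k·ωz)/r = 0.3000/0.1 = 3.0000
ω₄ (RR) = (vx − vy + k·ωz)/r = 0.7000/0.1 = 7.0000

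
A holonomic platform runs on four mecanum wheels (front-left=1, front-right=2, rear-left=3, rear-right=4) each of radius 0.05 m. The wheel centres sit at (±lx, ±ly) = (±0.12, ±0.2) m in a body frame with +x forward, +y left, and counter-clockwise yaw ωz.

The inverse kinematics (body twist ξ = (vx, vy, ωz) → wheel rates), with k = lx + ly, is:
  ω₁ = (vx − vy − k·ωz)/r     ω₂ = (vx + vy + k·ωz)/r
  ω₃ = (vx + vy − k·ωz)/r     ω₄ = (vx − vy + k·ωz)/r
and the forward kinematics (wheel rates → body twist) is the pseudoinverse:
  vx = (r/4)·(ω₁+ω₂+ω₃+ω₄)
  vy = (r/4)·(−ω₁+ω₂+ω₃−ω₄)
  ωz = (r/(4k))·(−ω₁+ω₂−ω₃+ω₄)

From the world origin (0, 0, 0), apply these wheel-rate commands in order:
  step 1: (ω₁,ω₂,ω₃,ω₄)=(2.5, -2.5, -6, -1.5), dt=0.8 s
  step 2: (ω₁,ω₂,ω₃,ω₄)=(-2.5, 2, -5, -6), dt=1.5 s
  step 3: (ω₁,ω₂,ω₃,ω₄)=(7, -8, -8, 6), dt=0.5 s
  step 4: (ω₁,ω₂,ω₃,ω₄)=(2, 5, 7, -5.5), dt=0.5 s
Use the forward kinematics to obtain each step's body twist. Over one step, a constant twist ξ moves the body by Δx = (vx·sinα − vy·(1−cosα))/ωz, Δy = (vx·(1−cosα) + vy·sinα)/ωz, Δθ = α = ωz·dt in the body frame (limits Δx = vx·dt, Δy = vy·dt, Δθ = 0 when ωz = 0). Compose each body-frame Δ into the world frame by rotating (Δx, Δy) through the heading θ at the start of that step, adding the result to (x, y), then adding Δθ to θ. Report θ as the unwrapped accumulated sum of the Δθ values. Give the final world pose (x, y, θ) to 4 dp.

(-0.2397, -0.0917, -0.0156)

step 1: ξ=(vx,vy,ωz)=(-0.0938, -0.1188, -0.0195), dt=0.8 → body Δ=(-0.0757, -0.0944, -0.0156) → world pose (-0.0757, -0.0944, -0.0156)
step 2: ξ=(vx,vy,ωz)=(-0.1438, 0.0688, 0.1367), dt=1.5 → body Δ=(-0.2247, 0.0804, 0.2051) → world pose (-0.2991, -0.0105, 0.1895)
step 3: ξ=(vx,vy,ωz)=(-0.0375, -0.3625, -0.0391), dt=0.5 → body Δ=(-0.0205, -0.1811, -0.0195) → world pose (-0.2852, -0.1922, 0.1699)
step 4: ξ=(vx,vy,ωz)=(0.1063, 0.1938, -0.3711), dt=0.5 → body Δ=(0.0618, 0.0914, -0.1855) → world pose (-0.2397, -0.0917, -0.0156)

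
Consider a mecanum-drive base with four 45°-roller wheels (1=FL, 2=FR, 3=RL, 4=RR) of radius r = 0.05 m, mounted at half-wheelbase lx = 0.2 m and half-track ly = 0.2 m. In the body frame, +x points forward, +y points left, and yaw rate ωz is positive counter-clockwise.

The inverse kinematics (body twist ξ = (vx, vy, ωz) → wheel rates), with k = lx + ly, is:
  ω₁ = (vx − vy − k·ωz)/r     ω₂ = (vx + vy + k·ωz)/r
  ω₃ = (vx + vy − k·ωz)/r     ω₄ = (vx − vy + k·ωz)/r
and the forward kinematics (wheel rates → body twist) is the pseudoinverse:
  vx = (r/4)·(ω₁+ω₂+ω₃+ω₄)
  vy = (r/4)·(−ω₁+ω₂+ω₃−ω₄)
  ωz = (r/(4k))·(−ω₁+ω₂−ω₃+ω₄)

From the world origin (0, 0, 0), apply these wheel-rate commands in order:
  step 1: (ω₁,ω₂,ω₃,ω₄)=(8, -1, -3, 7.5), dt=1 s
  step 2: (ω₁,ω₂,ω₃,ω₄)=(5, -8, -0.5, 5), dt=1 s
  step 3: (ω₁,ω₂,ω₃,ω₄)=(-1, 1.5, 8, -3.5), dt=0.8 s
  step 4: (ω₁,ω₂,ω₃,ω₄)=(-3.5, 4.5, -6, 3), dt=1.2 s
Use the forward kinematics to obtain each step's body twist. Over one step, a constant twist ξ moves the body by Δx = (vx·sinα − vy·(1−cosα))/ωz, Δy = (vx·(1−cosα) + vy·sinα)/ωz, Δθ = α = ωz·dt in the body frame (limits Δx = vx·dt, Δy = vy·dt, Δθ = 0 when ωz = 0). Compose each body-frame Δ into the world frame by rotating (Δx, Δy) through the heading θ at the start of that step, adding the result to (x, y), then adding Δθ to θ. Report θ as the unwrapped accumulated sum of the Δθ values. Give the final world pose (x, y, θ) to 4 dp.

step 1: ξ=(vx,vy,ωz)=(0.1437, -0.2438, 0.0469), dt=1.0 → body Δ=(0.1494, -0.2403, 0.0469) → world pose (0.1494, -0.2403, 0.0469)
step 2: ξ=(vx,vy,ωz)=(0.0187, -0.2313, -0.2344), dt=1.0 → body Δ=(-0.0084, -0.2313, -0.2344) → world pose (0.1519, -0.4718, -0.1875)
step 3: ξ=(vx,vy,ωz)=(0.0625, 0.1750, -0.2812), dt=0.8 → body Δ=(0.0653, 0.1332, -0.2250) → world pose (0.2408, -0.3530, -0.4125)
step 4: ξ=(vx,vy,ωz)=(-0.0250, -0.0125, 0.5312), dt=1.2 → body Δ=(-0.0234, -0.0232, 0.6375) → world pose (0.2101, -0.3650, 0.2250)

(0.2101, -0.3650, 0.2250)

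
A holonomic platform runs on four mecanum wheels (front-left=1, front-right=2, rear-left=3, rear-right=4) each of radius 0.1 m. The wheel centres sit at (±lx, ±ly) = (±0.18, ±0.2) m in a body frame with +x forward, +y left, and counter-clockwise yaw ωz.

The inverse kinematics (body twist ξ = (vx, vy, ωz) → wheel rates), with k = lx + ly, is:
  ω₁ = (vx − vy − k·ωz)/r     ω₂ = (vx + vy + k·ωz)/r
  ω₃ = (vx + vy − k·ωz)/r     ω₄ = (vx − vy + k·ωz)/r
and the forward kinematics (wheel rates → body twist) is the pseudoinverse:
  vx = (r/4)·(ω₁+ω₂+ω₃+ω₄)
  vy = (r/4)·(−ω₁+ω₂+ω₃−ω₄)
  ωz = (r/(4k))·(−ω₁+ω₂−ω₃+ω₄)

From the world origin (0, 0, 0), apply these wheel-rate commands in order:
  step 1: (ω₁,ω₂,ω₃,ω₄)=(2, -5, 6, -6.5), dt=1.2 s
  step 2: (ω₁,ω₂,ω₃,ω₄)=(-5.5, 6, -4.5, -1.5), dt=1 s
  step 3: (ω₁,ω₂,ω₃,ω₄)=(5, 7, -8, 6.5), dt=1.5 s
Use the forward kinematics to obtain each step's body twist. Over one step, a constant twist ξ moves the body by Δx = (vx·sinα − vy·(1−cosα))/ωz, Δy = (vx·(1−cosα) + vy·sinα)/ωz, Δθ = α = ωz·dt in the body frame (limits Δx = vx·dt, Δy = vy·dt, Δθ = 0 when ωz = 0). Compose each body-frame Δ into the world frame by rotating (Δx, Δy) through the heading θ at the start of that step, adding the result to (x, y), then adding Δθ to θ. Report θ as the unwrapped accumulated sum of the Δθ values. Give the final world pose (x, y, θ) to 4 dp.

(0.5873, 0.0603, 1.0428)

step 1: ξ=(vx,vy,ωz)=(-0.0875, 0.1375, -1.2829), dt=1.2 → body Δ=(0.0357, 0.1732, -1.5395) → world pose (0.0357, 0.1732, -1.5395)
step 2: ξ=(vx,vy,ωz)=(-0.1375, 0.2125, 0.9539), dt=1.0 → body Δ=(-0.2115, 0.1209, 0.9539) → world pose (0.1499, 0.3884, -0.5855)
step 3: ξ=(vx,vy,ωz)=(0.2625, -0.3125, 1.0855), dt=1.5 → body Δ=(0.5458, -0.0317, 1.6283) → world pose (0.5873, 0.0603, 1.0428)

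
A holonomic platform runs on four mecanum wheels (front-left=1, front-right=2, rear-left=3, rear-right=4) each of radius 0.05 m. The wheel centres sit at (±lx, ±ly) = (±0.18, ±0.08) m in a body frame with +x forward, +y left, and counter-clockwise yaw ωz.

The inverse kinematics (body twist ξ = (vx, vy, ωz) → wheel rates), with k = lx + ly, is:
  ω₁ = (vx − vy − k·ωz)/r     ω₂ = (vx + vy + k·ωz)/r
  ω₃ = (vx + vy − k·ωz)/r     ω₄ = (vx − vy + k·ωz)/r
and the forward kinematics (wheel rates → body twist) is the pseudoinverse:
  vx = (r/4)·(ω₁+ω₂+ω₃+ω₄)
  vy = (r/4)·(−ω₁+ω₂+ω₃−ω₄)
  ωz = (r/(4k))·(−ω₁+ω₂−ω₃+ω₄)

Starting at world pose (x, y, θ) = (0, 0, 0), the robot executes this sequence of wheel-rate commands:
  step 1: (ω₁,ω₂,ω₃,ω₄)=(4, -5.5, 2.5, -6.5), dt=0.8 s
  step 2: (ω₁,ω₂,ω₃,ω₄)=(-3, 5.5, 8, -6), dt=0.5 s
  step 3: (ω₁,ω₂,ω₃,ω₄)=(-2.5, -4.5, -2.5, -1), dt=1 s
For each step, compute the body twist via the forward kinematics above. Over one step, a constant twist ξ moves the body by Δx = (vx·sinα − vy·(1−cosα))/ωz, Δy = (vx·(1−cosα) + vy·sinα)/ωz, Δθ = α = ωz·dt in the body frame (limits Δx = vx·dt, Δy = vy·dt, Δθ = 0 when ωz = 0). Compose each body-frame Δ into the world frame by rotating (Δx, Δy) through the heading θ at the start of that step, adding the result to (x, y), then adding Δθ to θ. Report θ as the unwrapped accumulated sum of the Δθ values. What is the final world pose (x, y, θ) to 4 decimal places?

(-0.0526, 0.1650, -0.8678)

step 1: ξ=(vx,vy,ωz)=(-0.0688, -0.0063, -0.8894), dt=0.8 → body Δ=(-0.0522, 0.0142, -0.7115) → world pose (-0.0522, 0.0142, -0.7115)
step 2: ξ=(vx,vy,ωz)=(0.0562, 0.2812, -0.2644), dt=0.5 → body Δ=(0.0373, 0.1384, -0.1322) → world pose (0.0664, 0.0946, -0.8438)
step 3: ξ=(vx,vy,ωz)=(-0.1313, -0.0437, -0.0240), dt=1.0 → body Δ=(-0.1318, -0.0422, -0.0240) → world pose (-0.0526, 0.1650, -0.8678)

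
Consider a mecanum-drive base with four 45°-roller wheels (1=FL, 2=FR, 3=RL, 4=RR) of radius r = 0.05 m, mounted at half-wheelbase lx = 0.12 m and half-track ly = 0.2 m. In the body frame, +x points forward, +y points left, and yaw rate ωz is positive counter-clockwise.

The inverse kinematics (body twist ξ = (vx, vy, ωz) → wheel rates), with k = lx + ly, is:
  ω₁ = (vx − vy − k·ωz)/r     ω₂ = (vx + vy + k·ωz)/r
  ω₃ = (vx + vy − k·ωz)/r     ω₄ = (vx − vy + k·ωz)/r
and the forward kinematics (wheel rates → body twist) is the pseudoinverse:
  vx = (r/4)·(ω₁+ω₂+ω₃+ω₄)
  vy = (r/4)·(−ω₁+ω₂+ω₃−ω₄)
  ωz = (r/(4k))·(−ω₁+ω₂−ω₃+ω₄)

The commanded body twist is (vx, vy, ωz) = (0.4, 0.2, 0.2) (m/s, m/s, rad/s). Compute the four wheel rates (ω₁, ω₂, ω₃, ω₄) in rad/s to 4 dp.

k = lx + ly = 0.12 + 0.2 = 0.3200;  k·ωz = 0.3200·0.2 = 0.0640
ω₁ (FL) = (vx − vy − k·ωz)/r = 0.1360/0.05 = 2.7200
ω₂ (FR) = (vx + vy + k·ωz)/r = 0.6640/0.05 = 13.2800
ω₃ (RL) = (vx + vy − k·ωz)/r = 0.5360/0.05 = 10.7200
ω₄ (RR) = (vx − vy + k·ωz)/r = 0.2640/0.05 = 5.2800

(2.7200, 13.2800, 10.7200, 5.2800)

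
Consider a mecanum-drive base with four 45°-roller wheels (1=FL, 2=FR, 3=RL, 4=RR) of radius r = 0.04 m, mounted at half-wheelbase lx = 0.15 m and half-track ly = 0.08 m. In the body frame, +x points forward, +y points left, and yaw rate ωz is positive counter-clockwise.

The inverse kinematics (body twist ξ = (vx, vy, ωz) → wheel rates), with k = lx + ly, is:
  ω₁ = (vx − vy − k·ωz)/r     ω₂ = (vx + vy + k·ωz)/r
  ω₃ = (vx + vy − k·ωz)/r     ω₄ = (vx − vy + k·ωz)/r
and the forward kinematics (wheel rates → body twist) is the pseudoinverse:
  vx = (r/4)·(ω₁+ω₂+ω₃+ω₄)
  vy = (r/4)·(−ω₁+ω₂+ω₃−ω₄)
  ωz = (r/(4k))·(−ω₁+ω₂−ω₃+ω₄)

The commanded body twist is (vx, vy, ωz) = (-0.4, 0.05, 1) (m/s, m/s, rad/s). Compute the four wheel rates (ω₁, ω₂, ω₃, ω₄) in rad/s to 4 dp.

(-17.0000, -3.0000, -14.5000, -5.5000)

k = lx + ly = 0.15 + 0.08 = 0.2300;  k·ωz = 0.2300·1 = 0.2300
ω₁ (FL) = (vx − vy − k·ωz)/r = -0.6800/0.04 = -17.0000
ω₂ (FR) = (vx + vy + k·ωz)/r = -0.1200/0.04 = -3.0000
ω₃ (RL) = (vx + vy − k·ωz)/r = -0.5800/0.04 = -14.5000
ω₄ (RR) = (vx − vy + k·ωz)/r = -0.2200/0.04 = -5.5000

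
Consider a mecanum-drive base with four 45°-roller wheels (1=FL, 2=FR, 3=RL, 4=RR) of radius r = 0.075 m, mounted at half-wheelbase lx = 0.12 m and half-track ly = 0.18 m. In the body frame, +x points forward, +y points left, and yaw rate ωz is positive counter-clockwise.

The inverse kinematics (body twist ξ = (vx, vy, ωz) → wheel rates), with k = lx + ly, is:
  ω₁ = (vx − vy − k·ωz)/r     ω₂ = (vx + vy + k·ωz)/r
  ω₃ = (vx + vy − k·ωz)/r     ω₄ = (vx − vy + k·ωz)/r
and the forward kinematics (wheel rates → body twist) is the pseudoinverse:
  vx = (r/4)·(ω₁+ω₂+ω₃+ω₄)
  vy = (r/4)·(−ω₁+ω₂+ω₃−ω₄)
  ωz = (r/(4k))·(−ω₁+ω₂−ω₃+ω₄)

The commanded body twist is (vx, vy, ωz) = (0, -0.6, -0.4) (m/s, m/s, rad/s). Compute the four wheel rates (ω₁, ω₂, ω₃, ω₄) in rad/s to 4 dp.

k = lx + ly = 0.12 + 0.18 = 0.3000;  k·ωz = 0.3000·-0.4 = -0.1200
ω₁ (FL) = (vx − vy − k·ωz)/r = 0.7200/0.075 = 9.6000
ω₂ (FR) = (vx + vy + k·ωz)/r = -0.7200/0.075 = -9.6000
ω₃ (RL) = (vx + vy − k·ωz)/r = -0.4800/0.075 = -6.4000
ω₄ (RR) = (vx − vy + k·ωz)/r = 0.4800/0.075 = 6.4000

(9.6000, -9.6000, -6.4000, 6.4000)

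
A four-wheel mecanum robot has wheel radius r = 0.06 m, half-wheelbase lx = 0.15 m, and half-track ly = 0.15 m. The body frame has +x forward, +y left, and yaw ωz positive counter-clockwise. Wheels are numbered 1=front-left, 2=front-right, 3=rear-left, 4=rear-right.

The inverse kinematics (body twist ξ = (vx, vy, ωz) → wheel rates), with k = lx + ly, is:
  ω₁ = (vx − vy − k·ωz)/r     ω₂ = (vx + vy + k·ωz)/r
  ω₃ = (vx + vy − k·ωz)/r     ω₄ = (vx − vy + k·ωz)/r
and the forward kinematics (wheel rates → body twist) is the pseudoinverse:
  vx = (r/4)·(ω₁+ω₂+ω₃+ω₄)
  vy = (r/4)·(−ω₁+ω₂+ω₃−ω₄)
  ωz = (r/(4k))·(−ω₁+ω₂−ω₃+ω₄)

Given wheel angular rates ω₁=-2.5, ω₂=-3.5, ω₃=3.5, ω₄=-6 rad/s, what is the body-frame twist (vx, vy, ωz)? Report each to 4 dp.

(-0.1275, 0.1275, -0.5250)

k = lx + ly = 0.15 + 0.15 = 0.3000
ω₁+ω₂+ω₃+ω₄ = -8.5000  →  vx = (0.06/4)·-8.5000 = -0.1275
−ω₁+ω₂+ω₃−ω₄ = 8.5000  →  vy = (0.06/4)·8.5000 = 0.1275
−ω₁+ω₂−ω₃+ω₄ = -10.5000  →  ωz = (0.06/1.2000)·-10.5000 = -0.5250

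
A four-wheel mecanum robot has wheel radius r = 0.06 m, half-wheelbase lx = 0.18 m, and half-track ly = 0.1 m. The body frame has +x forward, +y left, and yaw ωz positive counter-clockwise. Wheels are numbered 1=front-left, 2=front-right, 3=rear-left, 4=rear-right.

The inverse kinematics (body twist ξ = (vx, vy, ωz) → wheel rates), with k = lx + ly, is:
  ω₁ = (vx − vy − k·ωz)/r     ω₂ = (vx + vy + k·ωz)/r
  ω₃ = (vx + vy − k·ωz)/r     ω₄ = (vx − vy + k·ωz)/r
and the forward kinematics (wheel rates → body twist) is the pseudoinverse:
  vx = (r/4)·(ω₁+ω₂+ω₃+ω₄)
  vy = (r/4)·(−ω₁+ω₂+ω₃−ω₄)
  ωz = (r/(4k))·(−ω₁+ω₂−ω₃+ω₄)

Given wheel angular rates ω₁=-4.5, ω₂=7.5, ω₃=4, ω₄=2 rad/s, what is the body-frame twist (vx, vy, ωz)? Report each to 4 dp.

(0.1350, 0.2100, 0.5357)

k = lx + ly = 0.18 + 0.1 = 0.2800
ω₁+ω₂+ω₃+ω₄ = 9.0000  →  vx = (0.06/4)·9.0000 = 0.1350
−ω₁+ω₂+ω₃−ω₄ = 14.0000  →  vy = (0.06/4)·14.0000 = 0.2100
−ω₁+ω₂−ω₃+ω₄ = 10.0000  →  ωz = (0.06/1.1200)·10.0000 = 0.5357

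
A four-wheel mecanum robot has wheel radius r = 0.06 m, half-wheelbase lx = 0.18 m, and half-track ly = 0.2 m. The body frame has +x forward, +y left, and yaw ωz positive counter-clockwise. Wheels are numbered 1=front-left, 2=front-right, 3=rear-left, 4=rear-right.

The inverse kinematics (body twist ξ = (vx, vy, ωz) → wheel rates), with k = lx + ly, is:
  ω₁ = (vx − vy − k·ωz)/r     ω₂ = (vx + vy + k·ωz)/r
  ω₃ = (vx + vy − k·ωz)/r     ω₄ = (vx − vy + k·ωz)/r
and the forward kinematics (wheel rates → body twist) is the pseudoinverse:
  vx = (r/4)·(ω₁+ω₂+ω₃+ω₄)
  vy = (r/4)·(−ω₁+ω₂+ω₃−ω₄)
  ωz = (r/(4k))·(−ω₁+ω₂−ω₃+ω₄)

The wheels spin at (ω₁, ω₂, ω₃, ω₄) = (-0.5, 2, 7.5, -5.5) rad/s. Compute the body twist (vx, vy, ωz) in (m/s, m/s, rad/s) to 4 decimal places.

(0.0525, 0.2325, -0.4145)

k = lx + ly = 0.18 + 0.2 = 0.3800
ω₁+ω₂+ω₃+ω₄ = 3.5000  →  vx = (0.06/4)·3.5000 = 0.0525
−ω₁+ω₂+ω₃−ω₄ = 15.5000  →  vy = (0.06/4)·15.5000 = 0.2325
−ω₁+ω₂−ω₃+ω₄ = -10.5000  →  ωz = (0.06/1.5200)·-10.5000 = -0.4145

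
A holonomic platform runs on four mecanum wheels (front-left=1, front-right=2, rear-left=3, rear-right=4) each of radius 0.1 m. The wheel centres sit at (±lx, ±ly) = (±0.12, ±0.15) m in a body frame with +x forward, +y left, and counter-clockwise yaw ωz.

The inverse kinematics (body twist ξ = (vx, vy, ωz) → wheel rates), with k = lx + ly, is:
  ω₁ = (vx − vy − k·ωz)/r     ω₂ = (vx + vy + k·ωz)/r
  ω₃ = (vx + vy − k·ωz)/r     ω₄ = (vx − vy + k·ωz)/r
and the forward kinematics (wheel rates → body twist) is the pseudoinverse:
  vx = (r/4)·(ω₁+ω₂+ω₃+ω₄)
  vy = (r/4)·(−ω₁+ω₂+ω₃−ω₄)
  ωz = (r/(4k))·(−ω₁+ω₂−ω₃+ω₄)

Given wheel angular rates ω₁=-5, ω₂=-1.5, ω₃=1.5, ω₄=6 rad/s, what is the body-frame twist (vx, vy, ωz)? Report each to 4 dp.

k = lx + ly = 0.12 + 0.15 = 0.2700
ω₁+ω₂+ω₃+ω₄ = 1.0000  →  vx = (0.1/4)·1.0000 = 0.0250
−ω₁+ω₂+ω₃−ω₄ = -1.0000  →  vy = (0.1/4)·-1.0000 = -0.0250
−ω₁+ω₂−ω₃+ω₄ = 8.0000  →  ωz = (0.1/1.0800)·8.0000 = 0.7407

(0.0250, -0.0250, 0.7407)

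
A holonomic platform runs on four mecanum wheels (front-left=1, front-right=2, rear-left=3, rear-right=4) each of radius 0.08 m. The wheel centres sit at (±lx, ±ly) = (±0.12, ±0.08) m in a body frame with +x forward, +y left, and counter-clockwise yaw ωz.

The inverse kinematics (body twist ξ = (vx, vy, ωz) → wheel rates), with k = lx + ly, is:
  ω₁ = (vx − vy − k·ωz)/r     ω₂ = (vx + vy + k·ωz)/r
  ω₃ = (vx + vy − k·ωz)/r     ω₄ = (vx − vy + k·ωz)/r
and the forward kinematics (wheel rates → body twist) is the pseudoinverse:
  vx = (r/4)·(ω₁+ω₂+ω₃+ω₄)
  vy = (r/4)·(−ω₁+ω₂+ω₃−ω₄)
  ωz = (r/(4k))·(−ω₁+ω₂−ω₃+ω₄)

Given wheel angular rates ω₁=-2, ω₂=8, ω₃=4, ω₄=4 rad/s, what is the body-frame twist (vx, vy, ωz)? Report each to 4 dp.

(0.2800, 0.2000, 1.0000)

k = lx + ly = 0.12 + 0.08 = 0.2000
ω₁+ω₂+ω₃+ω₄ = 14.0000  →  vx = (0.08/4)·14.0000 = 0.2800
−ω₁+ω₂+ω₃−ω₄ = 10.0000  →  vy = (0.08/4)·10.0000 = 0.2000
−ω₁+ω₂−ω₃+ω₄ = 10.0000  →  ωz = (0.08/0.8000)·10.0000 = 1.0000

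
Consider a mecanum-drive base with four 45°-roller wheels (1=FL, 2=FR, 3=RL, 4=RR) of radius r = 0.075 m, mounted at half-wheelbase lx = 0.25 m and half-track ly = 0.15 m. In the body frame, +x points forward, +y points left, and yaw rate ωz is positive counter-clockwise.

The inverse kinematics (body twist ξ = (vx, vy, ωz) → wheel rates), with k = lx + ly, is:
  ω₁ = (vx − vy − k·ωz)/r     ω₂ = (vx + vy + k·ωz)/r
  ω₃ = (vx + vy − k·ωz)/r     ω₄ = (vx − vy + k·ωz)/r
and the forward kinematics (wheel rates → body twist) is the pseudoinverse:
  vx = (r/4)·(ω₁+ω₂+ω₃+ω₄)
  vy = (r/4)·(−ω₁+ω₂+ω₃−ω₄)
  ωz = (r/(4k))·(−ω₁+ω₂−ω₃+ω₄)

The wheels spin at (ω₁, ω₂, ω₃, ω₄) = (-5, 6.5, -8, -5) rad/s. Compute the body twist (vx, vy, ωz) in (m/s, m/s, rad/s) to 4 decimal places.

(-0.2156, 0.1594, 0.6797)

k = lx + ly = 0.25 + 0.15 = 0.4000
ω₁+ω₂+ω₃+ω₄ = -11.5000  →  vx = (0.075/4)·-11.5000 = -0.2156
−ω₁+ω₂+ω₃−ω₄ = 8.5000  →  vy = (0.075/4)·8.5000 = 0.1594
−ω₁+ω₂−ω₃+ω₄ = 14.5000  →  ωz = (0.075/1.6000)·14.5000 = 0.6797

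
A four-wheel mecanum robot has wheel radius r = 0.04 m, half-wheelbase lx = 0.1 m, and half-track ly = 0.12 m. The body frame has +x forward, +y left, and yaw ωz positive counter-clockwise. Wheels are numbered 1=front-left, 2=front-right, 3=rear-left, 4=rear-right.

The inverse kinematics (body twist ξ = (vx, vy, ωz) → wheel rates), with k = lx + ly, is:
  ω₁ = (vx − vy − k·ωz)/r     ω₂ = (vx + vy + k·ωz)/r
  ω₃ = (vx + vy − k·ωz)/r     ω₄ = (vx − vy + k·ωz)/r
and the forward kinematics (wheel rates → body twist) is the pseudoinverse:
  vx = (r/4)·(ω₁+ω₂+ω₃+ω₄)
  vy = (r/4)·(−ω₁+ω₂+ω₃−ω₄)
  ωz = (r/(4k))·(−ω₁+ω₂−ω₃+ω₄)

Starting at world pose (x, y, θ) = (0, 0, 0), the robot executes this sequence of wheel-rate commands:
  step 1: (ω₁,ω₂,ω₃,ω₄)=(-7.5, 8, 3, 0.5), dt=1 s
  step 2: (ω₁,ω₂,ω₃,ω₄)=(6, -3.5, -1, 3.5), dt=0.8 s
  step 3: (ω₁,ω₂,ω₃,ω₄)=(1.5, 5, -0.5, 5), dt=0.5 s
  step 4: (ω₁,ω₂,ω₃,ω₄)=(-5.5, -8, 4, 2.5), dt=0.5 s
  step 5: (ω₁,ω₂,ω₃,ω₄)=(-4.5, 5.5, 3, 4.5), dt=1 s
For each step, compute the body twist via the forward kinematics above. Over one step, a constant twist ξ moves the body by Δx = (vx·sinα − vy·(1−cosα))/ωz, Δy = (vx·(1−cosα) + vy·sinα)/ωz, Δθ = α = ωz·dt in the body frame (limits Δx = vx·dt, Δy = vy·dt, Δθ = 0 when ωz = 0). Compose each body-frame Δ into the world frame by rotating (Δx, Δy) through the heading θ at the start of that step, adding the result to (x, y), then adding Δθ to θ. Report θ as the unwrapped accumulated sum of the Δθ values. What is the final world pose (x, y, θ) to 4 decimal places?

step 1: ξ=(vx,vy,ωz)=(0.0400, 0.1800, 0.5909), dt=1.0 → body Δ=(-0.0139, 0.1812, 0.5909) → world pose (-0.0139, 0.1812, 0.5909)
step 2: ξ=(vx,vy,ωz)=(0.0500, -0.1400, -0.2273), dt=0.8 → body Δ=(0.0296, -0.1150, -0.1818) → world pose (0.0747, 0.1022, 0.4091)
step 3: ξ=(vx,vy,ωz)=(0.1100, -0.0200, 0.4091), dt=0.5 → body Δ=(0.0556, -0.0043, 0.2045) → world pose (0.1275, 0.1203, 0.6136)
step 4: ξ=(vx,vy,ωz)=(-0.0700, -0.0100, -0.1818), dt=0.5 → body Δ=(-0.0352, -0.0034, -0.0909) → world pose (0.1007, 0.0973, 0.5227)
step 5: ξ=(vx,vy,ωz)=(0.0850, 0.0850, 0.5227), dt=1.0 → body Δ=(0.0595, 0.1029, 0.5227) → world pose (0.1009, 0.2161, 1.0455)

(0.1009, 0.2161, 1.0455)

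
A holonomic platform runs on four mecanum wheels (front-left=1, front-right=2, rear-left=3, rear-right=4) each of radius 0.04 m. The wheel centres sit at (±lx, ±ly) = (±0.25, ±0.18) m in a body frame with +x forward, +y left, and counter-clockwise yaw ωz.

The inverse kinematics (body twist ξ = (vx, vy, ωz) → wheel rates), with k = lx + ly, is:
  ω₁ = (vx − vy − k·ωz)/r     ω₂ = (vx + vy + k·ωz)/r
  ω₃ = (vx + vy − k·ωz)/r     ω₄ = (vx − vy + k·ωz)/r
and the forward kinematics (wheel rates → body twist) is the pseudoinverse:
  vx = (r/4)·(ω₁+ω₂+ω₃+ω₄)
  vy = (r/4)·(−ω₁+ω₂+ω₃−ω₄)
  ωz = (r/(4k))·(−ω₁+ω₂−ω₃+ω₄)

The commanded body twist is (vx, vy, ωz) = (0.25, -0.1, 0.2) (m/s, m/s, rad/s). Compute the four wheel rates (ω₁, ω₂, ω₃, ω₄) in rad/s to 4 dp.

k = lx + ly = 0.25 + 0.18 = 0.4300;  k·ωz = 0.4300·0.2 = 0.0860
ω₁ (FL) = (vx − vy − k·ωz)/r = 0.2640/0.04 = 6.6000
ω₂ (FR) = (vx + vy + k·ωz)/r = 0.2360/0.04 = 5.9000
ω₃ (RL) = (vx + vy − k·ωz)/r = 0.0640/0.04 = 1.6000
ω₄ (RR) = (vx − vy + k·ωz)/r = 0.4360/0.04 = 10.9000

(6.6000, 5.9000, 1.6000, 10.9000)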